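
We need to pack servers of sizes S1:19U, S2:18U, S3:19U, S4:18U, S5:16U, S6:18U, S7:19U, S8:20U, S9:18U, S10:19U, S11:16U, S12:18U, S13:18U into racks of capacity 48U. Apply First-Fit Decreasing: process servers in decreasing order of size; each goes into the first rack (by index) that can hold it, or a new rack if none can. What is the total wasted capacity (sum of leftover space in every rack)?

100

Sorted descending: 20, 19, 19, 19, 19, 18, 18, 18, 18, 18, 18, 16, 16.
Put 20U in rack 1; 28U remain.
Put 19U in rack 1; 9U remain.
Put 19U in rack 2; 29U remain.
Put 19U in rack 2; 10U remain.
Put 19U in rack 3; 29U remain.
Put 18U in rack 3; 11U remain.
Put 18U in rack 4; 30U remain.
Put 18U in rack 4; 12U remain.
Put 18U in rack 5; 30U remain.
Put 18U in rack 5; 12U remain.
Put 18U in rack 6; 30U remain.
Put 16U in rack 6; 14U remain.
Put 16U in rack 7; 32U remain.
7 racks × 48U = 336U; used 236U; unused 100U.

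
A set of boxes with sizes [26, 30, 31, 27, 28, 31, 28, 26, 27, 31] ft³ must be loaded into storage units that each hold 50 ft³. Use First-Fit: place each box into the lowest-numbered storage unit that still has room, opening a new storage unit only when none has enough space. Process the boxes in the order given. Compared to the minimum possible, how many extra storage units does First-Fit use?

First-Fit: [26] [30] [31] [27] [28] [31] [28] [26] [27] [31] → 10 storage units.
10 boxes exceed 25 ft³ (half the capacity), and no two of those can share a storage unit, so at least 10 storage units are needed.
So 10 is already optimal.

0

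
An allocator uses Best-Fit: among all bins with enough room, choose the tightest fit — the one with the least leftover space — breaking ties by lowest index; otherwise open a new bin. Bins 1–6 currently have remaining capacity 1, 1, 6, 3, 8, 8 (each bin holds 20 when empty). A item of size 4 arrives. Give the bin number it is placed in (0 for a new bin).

Bins with room: bin 3 (6), bin 5 (8), bin 6 (8).
Tightest fit is bin 3 with 6 free.

3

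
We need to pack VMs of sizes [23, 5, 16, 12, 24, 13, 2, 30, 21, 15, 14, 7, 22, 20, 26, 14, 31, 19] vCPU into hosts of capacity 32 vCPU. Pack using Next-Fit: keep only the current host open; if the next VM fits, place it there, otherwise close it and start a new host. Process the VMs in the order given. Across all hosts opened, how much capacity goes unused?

102

23 vCPU → host 1 (remaining 9 vCPU)
5 vCPU → host 1 (remaining 4 vCPU)
16 vCPU → host 2 (remaining 16 vCPU)
12 vCPU → host 2 (remaining 4 vCPU)
24 vCPU → host 3 (remaining 8 vCPU)
13 vCPU → host 4 (remaining 19 vCPU)
2 vCPU → host 4 (remaining 17 vCPU)
30 vCPU → host 5 (remaining 2 vCPU)
21 vCPU → host 6 (remaining 11 vCPU)
15 vCPU → host 7 (remaining 17 vCPU)
14 vCPU → host 7 (remaining 3 vCPU)
7 vCPU → host 8 (remaining 25 vCPU)
22 vCPU → host 8 (remaining 3 vCPU)
20 vCPU → host 9 (remaining 12 vCPU)
26 vCPU → host 10 (remaining 6 vCPU)
14 vCPU → host 11 (remaining 18 vCPU)
31 vCPU → host 12 (remaining 1 vCPU)
19 vCPU → host 13 (remaining 13 vCPU)
13 hosts × 32 vCPU = 416 vCPU; used 314 vCPU; unused 102 vCPU.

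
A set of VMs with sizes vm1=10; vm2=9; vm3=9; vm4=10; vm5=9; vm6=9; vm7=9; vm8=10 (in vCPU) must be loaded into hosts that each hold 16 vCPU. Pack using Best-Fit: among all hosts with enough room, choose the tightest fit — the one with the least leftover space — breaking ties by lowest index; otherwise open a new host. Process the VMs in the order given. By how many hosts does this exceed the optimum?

Best-Fit: [10] [9] [9] [10] [9] [9] [9] [10] → 8 hosts.
8 VMs exceed 8 vCPU (half the capacity), and no two of those can share a host, so at least 8 hosts are needed.
So 8 is already optimal.

0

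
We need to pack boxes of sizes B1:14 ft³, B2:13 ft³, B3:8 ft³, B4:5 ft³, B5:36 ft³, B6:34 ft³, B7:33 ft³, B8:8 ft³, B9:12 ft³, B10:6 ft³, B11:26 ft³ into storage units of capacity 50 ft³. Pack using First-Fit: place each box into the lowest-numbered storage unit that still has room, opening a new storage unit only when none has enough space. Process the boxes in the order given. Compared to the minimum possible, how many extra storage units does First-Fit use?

First-Fit: [14,13,8,5,8] [36,12] [34,6] [33] [26] → 5 storage units.
Total size 195 ft³; any packing needs at least ⌈195/50⌉ = 4 storage units.
An optimal packing achieves that bound: [36,14] [34,13] [33,12,5] [26,8,8,6] → 4 storage units.
Excess: 5 − 4 = 1.

1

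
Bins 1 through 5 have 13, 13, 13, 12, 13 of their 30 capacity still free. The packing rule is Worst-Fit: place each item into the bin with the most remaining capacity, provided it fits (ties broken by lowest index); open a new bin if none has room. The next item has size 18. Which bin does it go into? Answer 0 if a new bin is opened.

No bin has ≥ 18 free, so a new bin is opened.

0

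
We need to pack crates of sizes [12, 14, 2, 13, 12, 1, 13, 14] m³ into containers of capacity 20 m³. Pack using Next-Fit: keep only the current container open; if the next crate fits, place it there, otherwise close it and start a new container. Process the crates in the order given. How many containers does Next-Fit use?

12 m³ → container 1 (remaining 8 m³)
14 m³ → container 2 (remaining 6 m³)
2 m³ → container 2 (remaining 4 m³)
13 m³ → container 3 (remaining 7 m³)
12 m³ → container 4 (remaining 8 m³)
1 m³ → container 4 (remaining 7 m³)
13 m³ → container 5 (remaining 7 m³)
14 m³ → container 6 (remaining 6 m³)
Final containers: [12] [14,2] [13] [12,1] [13] [14].

6 containers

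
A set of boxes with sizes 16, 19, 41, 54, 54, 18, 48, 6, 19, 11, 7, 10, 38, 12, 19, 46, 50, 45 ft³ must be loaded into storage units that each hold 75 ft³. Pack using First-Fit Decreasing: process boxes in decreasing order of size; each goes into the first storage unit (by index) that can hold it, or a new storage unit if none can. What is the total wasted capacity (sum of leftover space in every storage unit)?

Sorted descending: 54, 54, 50, 48, 46, 45, 41, 38, 19, 19, 19, 18, 16, 12, 11, 10, 7, 6.
54 ft³ → storage unit 1 (remaining 21 ft³)
54 ft³ → storage unit 2 (remaining 21 ft³)
50 ft³ → storage unit 3 (remaining 25 ft³)
48 ft³ → storage unit 4 (remaining 27 ft³)
46 ft³ → storage unit 5 (remaining 29 ft³)
45 ft³ → storage unit 6 (remaining 30 ft³)
41 ft³ → storage unit 7 (remaining 34 ft³)
38 ft³ → storage unit 8 (remaining 37 ft³)
19 ft³ → storage unit 1 (remaining 2 ft³)
19 ft³ → storage unit 2 (remaining 2 ft³)
19 ft³ → storage unit 3 (remaining 6 ft³)
18 ft³ → storage unit 4 (remaining 9 ft³)
16 ft³ → storage unit 5 (remaining 13 ft³)
12 ft³ → storage unit 5 (remaining 1 ft³)
11 ft³ → storage unit 6 (remaining 19 ft³)
10 ft³ → storage unit 6 (remaining 9 ft³)
7 ft³ → storage unit 4 (remaining 2 ft³)
6 ft³ → storage unit 3 (remaining 0 ft³)
8 storage units × 75 ft³ = 600 ft³; used 513 ft³; unused 87 ft³.

87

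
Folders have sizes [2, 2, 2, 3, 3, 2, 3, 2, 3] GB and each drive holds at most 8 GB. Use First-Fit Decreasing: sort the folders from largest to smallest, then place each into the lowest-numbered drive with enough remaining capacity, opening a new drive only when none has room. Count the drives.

3 drives

Sorted descending: 3, 3, 3, 3, 2, 2, 2, 2, 2.
Put 3 GB in drive 1; 5 GB remain.
Put 3 GB in drive 1; 2 GB remain.
Put 3 GB in drive 2; 5 GB remain.
Put 3 GB in drive 2; 2 GB remain.
Put 2 GB in drive 1; 0 GB remain.
Put 2 GB in drive 2; 0 GB remain.
Put 2 GB in drive 3; 6 GB remain.
Put 2 GB in drive 3; 4 GB remain.
Put 2 GB in drive 3; 2 GB remain.
Final drives: [3,3,2] [3,3,2] [2,2,2].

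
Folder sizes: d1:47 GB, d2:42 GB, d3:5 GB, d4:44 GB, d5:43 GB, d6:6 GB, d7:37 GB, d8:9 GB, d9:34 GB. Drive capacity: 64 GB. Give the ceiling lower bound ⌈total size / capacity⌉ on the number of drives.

5 drives

Total size = 47 + 42 + 5 + 44 + 43 + 6 + 37 + 9 + 34 = 267 GB.
⌈267 / 64⌉ = 5.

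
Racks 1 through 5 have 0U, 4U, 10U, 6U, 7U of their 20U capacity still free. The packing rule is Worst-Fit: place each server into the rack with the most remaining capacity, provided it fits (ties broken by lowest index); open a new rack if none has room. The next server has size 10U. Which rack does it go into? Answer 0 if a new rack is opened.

3

Racks with room: rack 3 (10U).
Most room is rack 3 with 10U free.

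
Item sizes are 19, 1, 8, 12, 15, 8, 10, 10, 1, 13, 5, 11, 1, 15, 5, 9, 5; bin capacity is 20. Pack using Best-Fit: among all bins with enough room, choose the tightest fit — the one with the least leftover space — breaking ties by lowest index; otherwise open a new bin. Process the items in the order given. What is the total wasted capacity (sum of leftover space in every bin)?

bin 1: place 19, 1 left
bin 1: place 1, 0 left
bin 2: place 8, 12 left
bin 2: place 12, 0 left
bin 3: place 15, 5 left
bin 4: place 8, 12 left
bin 4: place 10, 2 left
bin 5: place 10, 10 left
bin 4: place 1, 1 left
bin 6: place 13, 7 left
bin 3: place 5, 0 left
bin 7: place 11, 9 left
bin 4: place 1, 0 left
bin 8: place 15, 5 left
bin 8: place 5, 0 left
bin 7: place 9, 0 left
bin 6: place 5, 2 left
8 bins × 20 = 160; used 148; unused 12.

12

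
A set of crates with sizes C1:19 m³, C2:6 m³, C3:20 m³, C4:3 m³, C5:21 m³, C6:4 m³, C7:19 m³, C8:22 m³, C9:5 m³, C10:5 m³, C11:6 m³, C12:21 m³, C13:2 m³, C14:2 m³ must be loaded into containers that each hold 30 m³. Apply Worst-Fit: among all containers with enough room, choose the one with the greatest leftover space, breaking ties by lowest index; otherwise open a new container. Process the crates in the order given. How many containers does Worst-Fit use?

C1 (19 m³) → container 1 (remaining 11 m³)
C2 (6 m³) → container 1 (remaining 5 m³)
C3 (20 m³) → container 2 (remaining 10 m³)
C4 (3 m³) → container 2 (remaining 7 m³)
C5 (21 m³) → container 3 (remaining 9 m³)
C6 (4 m³) → container 3 (remaining 5 m³)
C7 (19 m³) → container 4 (remaining 11 m³)
C8 (22 m³) → container 5 (remaining 8 m³)
C9 (5 m³) → container 4 (remaining 6 m³)
C10 (5 m³) → container 5 (remaining 3 m³)
C11 (6 m³) → container 2 (remaining 1 m³)
C12 (21 m³) → container 6 (remaining 9 m³)
C13 (2 m³) → container 6 (remaining 7 m³)
C14 (2 m³) → container 6 (remaining 5 m³)
Final containers: [19,6] [20,3,6] [21,4] [19,5] [22,5] [21,2,2].

6 containers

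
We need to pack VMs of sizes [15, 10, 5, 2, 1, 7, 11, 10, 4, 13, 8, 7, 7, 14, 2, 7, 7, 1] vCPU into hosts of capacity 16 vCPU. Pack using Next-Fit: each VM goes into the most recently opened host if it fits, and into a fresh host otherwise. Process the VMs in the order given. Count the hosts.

10

host 1: place 15 vCPU, 1 vCPU left
host 2: place 10 vCPU, 6 vCPU left
host 2: place 5 vCPU, 1 vCPU left
host 3: place 2 vCPU, 14 vCPU left
host 3: place 1 vCPU, 13 vCPU left
host 3: place 7 vCPU, 6 vCPU left
host 4: place 11 vCPU, 5 vCPU left
host 5: place 10 vCPU, 6 vCPU left
host 5: place 4 vCPU, 2 vCPU left
host 6: place 13 vCPU, 3 vCPU left
host 7: place 8 vCPU, 8 vCPU left
host 7: place 7 vCPU, 1 vCPU left
host 8: place 7 vCPU, 9 vCPU left
host 9: place 14 vCPU, 2 vCPU left
host 9: place 2 vCPU, 0 vCPU left
host 10: place 7 vCPU, 9 vCPU left
host 10: place 7 vCPU, 2 vCPU left
host 10: place 1 vCPU, 1 vCPU left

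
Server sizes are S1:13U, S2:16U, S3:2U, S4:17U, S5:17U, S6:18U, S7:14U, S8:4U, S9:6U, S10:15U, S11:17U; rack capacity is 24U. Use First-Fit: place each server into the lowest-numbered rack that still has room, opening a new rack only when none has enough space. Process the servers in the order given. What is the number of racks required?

rack 1: place S1 (13U), 11U left
rack 2: place S2 (16U), 8U left
rack 1: place S3 (2U), 9U left
rack 3: place S4 (17U), 7U left
rack 4: place S5 (17U), 7U left
rack 5: place S6 (18U), 6U left
rack 6: place S7 (14U), 10U left
rack 1: place S8 (4U), 5U left
rack 2: place S9 (6U), 2U left
rack 7: place S10 (15U), 9U left
rack 8: place S11 (17U), 7U left

8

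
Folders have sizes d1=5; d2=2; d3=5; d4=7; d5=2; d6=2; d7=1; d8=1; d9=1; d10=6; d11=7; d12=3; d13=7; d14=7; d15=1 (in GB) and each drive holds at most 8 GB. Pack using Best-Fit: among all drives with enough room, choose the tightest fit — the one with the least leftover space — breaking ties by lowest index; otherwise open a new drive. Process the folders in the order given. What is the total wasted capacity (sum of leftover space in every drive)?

7

Put d1 (5 GB) in drive 1; 3 GB remain.
Put d2 (2 GB) in drive 1; 1 GB remain.
Put d3 (5 GB) in drive 2; 3 GB remain.
Put d4 (7 GB) in drive 3; 1 GB remain.
Put d5 (2 GB) in drive 2; 1 GB remain.
Put d6 (2 GB) in drive 4; 6 GB remain.
Put d7 (1 GB) in drive 1; 0 GB remain.
Put d8 (1 GB) in drive 2; 0 GB remain.
Put d9 (1 GB) in drive 3; 0 GB remain.
Put d10 (6 GB) in drive 4; 0 GB remain.
Put d11 (7 GB) in drive 5; 1 GB remain.
Put d12 (3 GB) in drive 6; 5 GB remain.
Put d13 (7 GB) in drive 7; 1 GB remain.
Put d14 (7 GB) in drive 8; 1 GB remain.
Put d15 (1 GB) in drive 5; 0 GB remain.
8 drives × 8 GB = 64 GB; used 57 GB; unused 7 GB.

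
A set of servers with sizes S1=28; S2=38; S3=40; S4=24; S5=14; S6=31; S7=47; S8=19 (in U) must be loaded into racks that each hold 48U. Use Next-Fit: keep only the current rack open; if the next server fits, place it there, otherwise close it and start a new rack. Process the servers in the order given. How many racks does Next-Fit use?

7

Put S1 (28U) in rack 1; 20U remain.
Put S2 (38U) in rack 2; 10U remain.
Put S3 (40U) in rack 3; 8U remain.
Put S4 (24U) in rack 4; 24U remain.
Put S5 (14U) in rack 4; 10U remain.
Put S6 (31U) in rack 5; 17U remain.
Put S7 (47U) in rack 6; 1U remain.
Put S8 (19U) in rack 7; 29U remain.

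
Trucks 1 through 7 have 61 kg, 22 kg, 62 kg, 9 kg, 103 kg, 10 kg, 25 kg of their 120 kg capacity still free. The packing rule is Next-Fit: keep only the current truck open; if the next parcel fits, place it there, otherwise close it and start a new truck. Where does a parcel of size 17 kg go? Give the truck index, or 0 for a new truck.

7

Next-Fit only looks at truck 7, which has 25 kg free.
17 kg fits there.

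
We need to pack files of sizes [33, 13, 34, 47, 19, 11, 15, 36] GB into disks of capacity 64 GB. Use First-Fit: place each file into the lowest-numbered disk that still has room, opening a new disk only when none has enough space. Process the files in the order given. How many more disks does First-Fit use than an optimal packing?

0

First-Fit: [33,13,11] [34,19] [47,15] [36] → 4 disks.
Total size 208 GB; any packing needs at least ⌈208/64⌉ = 4 disks.
So 4 is already optimal.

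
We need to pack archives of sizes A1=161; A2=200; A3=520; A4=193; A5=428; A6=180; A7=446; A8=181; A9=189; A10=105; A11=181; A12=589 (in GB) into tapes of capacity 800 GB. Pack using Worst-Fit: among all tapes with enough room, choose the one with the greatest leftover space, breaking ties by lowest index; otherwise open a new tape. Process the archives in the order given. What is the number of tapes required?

tape 1: place A1 (161 GB), 639 GB left
tape 1: place A2 (200 GB), 439 GB left
tape 2: place A3 (520 GB), 280 GB left
tape 1: place A4 (193 GB), 246 GB left
tape 3: place A5 (428 GB), 372 GB left
tape 3: place A6 (180 GB), 192 GB left
tape 4: place A7 (446 GB), 354 GB left
tape 4: place A8 (181 GB), 173 GB left
tape 2: place A9 (189 GB), 91 GB left
tape 1: place A10 (105 GB), 141 GB left
tape 3: place A11 (181 GB), 11 GB left
tape 5: place A12 (589 GB), 211 GB left

5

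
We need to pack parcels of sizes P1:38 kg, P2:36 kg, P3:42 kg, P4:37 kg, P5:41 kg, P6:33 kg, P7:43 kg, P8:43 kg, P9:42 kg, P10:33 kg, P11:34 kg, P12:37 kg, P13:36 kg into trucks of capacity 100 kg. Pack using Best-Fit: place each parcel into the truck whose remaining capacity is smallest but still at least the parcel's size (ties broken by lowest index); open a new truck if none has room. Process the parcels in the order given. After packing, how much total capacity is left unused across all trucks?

205

Put P1 (38 kg) in truck 1; 62 kg remain.
Put P2 (36 kg) in truck 1; 26 kg remain.
Put P3 (42 kg) in truck 2; 58 kg remain.
Put P4 (37 kg) in truck 2; 21 kg remain.
Put P5 (41 kg) in truck 3; 59 kg remain.
Put P6 (33 kg) in truck 3; 26 kg remain.
Put P7 (43 kg) in truck 4; 57 kg remain.
Put P8 (43 kg) in truck 4; 14 kg remain.
Put P9 (42 kg) in truck 5; 58 kg remain.
Put P10 (33 kg) in truck 5; 25 kg remain.
Put P11 (34 kg) in truck 6; 66 kg remain.
Put P12 (37 kg) in truck 6; 29 kg remain.
Put P13 (36 kg) in truck 7; 64 kg remain.
7 trucks × 100 kg = 700 kg; used 495 kg; unused 205 kg.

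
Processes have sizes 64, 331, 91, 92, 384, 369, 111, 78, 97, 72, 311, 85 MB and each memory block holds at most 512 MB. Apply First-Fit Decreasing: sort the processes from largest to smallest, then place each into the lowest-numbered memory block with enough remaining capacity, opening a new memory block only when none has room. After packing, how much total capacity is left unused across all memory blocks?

Sorted descending: 384, 369, 331, 311, 111, 97, 92, 91, 85, 78, 72, 64.
Put 384 MB in memory block 1; 128 MB remain.
Put 369 MB in memory block 2; 143 MB remain.
Put 331 MB in memory block 3; 181 MB remain.
Put 311 MB in memory block 4; 201 MB remain.
Put 111 MB in memory block 1; 17 MB remain.
Put 97 MB in memory block 2; 46 MB remain.
Put 92 MB in memory block 3; 89 MB remain.
Put 91 MB in memory block 4; 110 MB remain.
Put 85 MB in memory block 3; 4 MB remain.
Put 78 MB in memory block 4; 32 MB remain.
Put 72 MB in memory block 5; 440 MB remain.
Put 64 MB in memory block 5; 376 MB remain.
5 memory blocks × 512 MB = 2560 MB; used 2085 MB; unused 475 MB.

475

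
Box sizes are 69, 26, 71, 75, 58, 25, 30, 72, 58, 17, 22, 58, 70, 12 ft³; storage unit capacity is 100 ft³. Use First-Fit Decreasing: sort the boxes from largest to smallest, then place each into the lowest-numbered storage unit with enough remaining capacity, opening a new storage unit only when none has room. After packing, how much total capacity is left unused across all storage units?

137

Sorted descending: 75, 72, 71, 70, 69, 58, 58, 58, 30, 26, 25, 22, 17, 12.
75 ft³ → storage unit 1 (remaining 25 ft³)
72 ft³ → storage unit 2 (remaining 28 ft³)
71 ft³ → storage unit 3 (remaining 29 ft³)
70 ft³ → storage unit 4 (remaining 30 ft³)
69 ft³ → storage unit 5 (remaining 31 ft³)
58 ft³ → storage unit 6 (remaining 42 ft³)
58 ft³ → storage unit 7 (remaining 42 ft³)
58 ft³ → storage unit 8 (remaining 42 ft³)
30 ft³ → storage unit 4 (remaining 0 ft³)
26 ft³ → storage unit 2 (remaining 2 ft³)
25 ft³ → storage unit 1 (remaining 0 ft³)
22 ft³ → storage unit 3 (remaining 7 ft³)
17 ft³ → storage unit 5 (remaining 14 ft³)
12 ft³ → storage unit 5 (remaining 2 ft³)
8 storage units × 100 ft³ = 800 ft³; used 663 ft³; unused 137 ft³.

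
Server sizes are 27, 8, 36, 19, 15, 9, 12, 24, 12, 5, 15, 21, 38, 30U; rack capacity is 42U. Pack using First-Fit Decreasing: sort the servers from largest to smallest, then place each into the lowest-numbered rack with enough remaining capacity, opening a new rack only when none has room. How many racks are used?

7

Sorted descending: 38, 36, 30, 27, 24, 21, 19, 15, 15, 12, 12, 9, 8, 5.
rack 1: place 38U, 4U left
rack 2: place 36U, 6U left
rack 3: place 30U, 12U left
rack 4: place 27U, 15U left
rack 5: place 24U, 18U left
rack 6: place 21U, 21U left
rack 6: place 19U, 2U left
rack 4: place 15U, 0U left
rack 5: place 15U, 3U left
rack 3: place 12U, 0U left
rack 7: place 12U, 30U left
rack 7: place 9U, 21U left
rack 7: place 8U, 13U left
rack 2: place 5U, 1U left
Final racks: [38] [36,5] [30,12] [27,15] [24,15] [21,19] [12,9,8].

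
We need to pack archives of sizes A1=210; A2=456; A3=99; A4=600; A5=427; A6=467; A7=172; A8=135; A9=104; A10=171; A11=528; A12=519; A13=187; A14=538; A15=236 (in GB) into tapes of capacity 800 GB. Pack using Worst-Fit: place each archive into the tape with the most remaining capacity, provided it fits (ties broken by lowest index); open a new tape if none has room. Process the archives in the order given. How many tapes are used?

7 tapes

A1 (210 GB) → tape 1 (remaining 590 GB)
A2 (456 GB) → tape 1 (remaining 134 GB)
A3 (99 GB) → tape 1 (remaining 35 GB)
A4 (600 GB) → tape 2 (remaining 200 GB)
A5 (427 GB) → tape 3 (remaining 373 GB)
A6 (467 GB) → tape 4 (remaining 333 GB)
A7 (172 GB) → tape 3 (remaining 201 GB)
A8 (135 GB) → tape 4 (remaining 198 GB)
A9 (104 GB) → tape 3 (remaining 97 GB)
A10 (171 GB) → tape 2 (remaining 29 GB)
A11 (528 GB) → tape 5 (remaining 272 GB)
A12 (519 GB) → tape 6 (remaining 281 GB)
A13 (187 GB) → tape 6 (remaining 94 GB)
A14 (538 GB) → tape 7 (remaining 262 GB)
A15 (236 GB) → tape 5 (remaining 36 GB)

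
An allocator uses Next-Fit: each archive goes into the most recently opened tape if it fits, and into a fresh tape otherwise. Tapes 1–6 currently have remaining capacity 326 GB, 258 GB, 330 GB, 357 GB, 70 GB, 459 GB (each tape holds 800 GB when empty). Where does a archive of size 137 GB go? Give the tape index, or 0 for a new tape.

6

Next-Fit only looks at tape 6, which has 459 GB free.
137 GB fits there.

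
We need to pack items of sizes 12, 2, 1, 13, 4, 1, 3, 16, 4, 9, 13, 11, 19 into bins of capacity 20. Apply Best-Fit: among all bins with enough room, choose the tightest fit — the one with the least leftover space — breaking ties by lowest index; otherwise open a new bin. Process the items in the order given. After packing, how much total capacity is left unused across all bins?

12

bin 1: place 12, 8 left
bin 1: place 2, 6 left
bin 1: place 1, 5 left
bin 2: place 13, 7 left
bin 1: place 4, 1 left
bin 1: place 1, 0 left
bin 2: place 3, 4 left
bin 3: place 16, 4 left
bin 2: place 4, 0 left
bin 4: place 9, 11 left
bin 5: place 13, 7 left
bin 4: place 11, 0 left
bin 6: place 19, 1 left
6 bins × 20 = 120; used 108; unused 12.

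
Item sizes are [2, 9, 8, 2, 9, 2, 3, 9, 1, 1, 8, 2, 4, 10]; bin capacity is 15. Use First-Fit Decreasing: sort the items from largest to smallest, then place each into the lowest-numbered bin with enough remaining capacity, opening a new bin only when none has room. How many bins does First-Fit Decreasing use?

6

Sorted descending: 10, 9, 9, 9, 8, 8, 4, 3, 2, 2, 2, 2, 1, 1.
10 → bin 1 (remaining 5)
9 → bin 2 (remaining 6)
9 → bin 3 (remaining 6)
9 → bin 4 (remaining 6)
8 → bin 5 (remaining 7)
8 → bin 6 (remaining 7)
4 → bin 1 (remaining 1)
3 → bin 2 (remaining 3)
2 → bin 2 (remaining 1)
2 → bin 3 (remaining 4)
2 → bin 3 (remaining 2)
2 → bin 3 (remaining 0)
1 → bin 1 (remaining 0)
1 → bin 2 (remaining 0)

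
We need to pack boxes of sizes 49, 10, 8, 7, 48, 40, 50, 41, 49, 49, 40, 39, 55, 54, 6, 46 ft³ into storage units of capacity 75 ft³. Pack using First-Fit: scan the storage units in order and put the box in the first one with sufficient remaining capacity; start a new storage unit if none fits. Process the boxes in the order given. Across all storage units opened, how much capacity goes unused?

309

storage unit 1: place 49 ft³, 26 ft³ left
storage unit 1: place 10 ft³, 16 ft³ left
storage unit 1: place 8 ft³, 8 ft³ left
storage unit 1: place 7 ft³, 1 ft³ left
storage unit 2: place 48 ft³, 27 ft³ left
storage unit 3: place 40 ft³, 35 ft³ left
storage unit 4: place 50 ft³, 25 ft³ left
storage unit 5: place 41 ft³, 34 ft³ left
storage unit 6: place 49 ft³, 26 ft³ left
storage unit 7: place 49 ft³, 26 ft³ left
storage unit 8: place 40 ft³, 35 ft³ left
storage unit 9: place 39 ft³, 36 ft³ left
storage unit 10: place 55 ft³, 20 ft³ left
storage unit 11: place 54 ft³, 21 ft³ left
storage unit 2: place 6 ft³, 21 ft³ left
storage unit 12: place 46 ft³, 29 ft³ left
12 storage units × 75 ft³ = 900 ft³; used 591 ft³; unused 309 ft³.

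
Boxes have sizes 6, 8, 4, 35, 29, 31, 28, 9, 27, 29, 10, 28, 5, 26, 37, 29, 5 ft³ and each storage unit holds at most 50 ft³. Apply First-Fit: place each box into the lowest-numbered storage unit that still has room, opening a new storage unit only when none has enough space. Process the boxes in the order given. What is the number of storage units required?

6 ft³ → storage unit 1 (remaining 44 ft³)
8 ft³ → storage unit 1 (remaining 36 ft³)
4 ft³ → storage unit 1 (remaining 32 ft³)
35 ft³ → storage unit 2 (remaining 15 ft³)
29 ft³ → storage unit 1 (remaining 3 ft³)
31 ft³ → storage unit 3 (remaining 19 ft³)
28 ft³ → storage unit 4 (remaining 22 ft³)
9 ft³ → storage unit 2 (remaining 6 ft³)
27 ft³ → storage unit 5 (remaining 23 ft³)
29 ft³ → storage unit 6 (remaining 21 ft³)
10 ft³ → storage unit 3 (remaining 9 ft³)
28 ft³ → storage unit 7 (remaining 22 ft³)
5 ft³ → storage unit 2 (remaining 1 ft³)
26 ft³ → storage unit 8 (remaining 24 ft³)
37 ft³ → storage unit 9 (remaining 13 ft³)
29 ft³ → storage unit 10 (remaining 21 ft³)
5 ft³ → storage unit 3 (remaining 4 ft³)

10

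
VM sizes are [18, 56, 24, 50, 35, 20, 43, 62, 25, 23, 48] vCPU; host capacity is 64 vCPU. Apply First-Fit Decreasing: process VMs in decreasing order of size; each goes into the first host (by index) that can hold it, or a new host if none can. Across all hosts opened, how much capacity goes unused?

Sorted descending: 62, 56, 50, 48, 43, 35, 25, 24, 23, 20, 18.
Put 62 vCPU in host 1; 2 vCPU remain.
Put 56 vCPU in host 2; 8 vCPU remain.
Put 50 vCPU in host 3; 14 vCPU remain.
Put 48 vCPU in host 4; 16 vCPU remain.
Put 43 vCPU in host 5; 21 vCPU remain.
Put 35 vCPU in host 6; 29 vCPU remain.
Put 25 vCPU in host 6; 4 vCPU remain.
Put 24 vCPU in host 7; 40 vCPU remain.
Put 23 vCPU in host 7; 17 vCPU remain.
Put 20 vCPU in host 5; 1 vCPU remain.
Put 18 vCPU in host 8; 46 vCPU remain.
8 hosts × 64 vCPU = 512 vCPU; used 404 vCPU; unused 108 vCPU.

108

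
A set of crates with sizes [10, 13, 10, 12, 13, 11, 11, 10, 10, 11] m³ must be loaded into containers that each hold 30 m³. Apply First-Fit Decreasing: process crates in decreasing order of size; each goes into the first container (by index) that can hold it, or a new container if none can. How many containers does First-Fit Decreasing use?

Sorted descending: 13, 13, 12, 11, 11, 11, 10, 10, 10, 10.
container 1: place 13 m³, 17 m³ left
container 1: place 13 m³, 4 m³ left
container 2: place 12 m³, 18 m³ left
container 2: place 11 m³, 7 m³ left
container 3: place 11 m³, 19 m³ left
container 3: place 11 m³, 8 m³ left
container 4: place 10 m³, 20 m³ left
container 4: place 10 m³, 10 m³ left
container 4: place 10 m³, 0 m³ left
container 5: place 10 m³, 20 m³ left

5 containers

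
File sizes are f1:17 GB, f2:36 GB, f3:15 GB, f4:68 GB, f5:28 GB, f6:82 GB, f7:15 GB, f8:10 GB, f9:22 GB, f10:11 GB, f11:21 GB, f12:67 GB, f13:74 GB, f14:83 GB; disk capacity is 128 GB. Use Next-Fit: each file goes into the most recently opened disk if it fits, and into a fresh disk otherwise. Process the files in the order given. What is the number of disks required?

6

Put f1 (17 GB) in disk 1; 111 GB remain.
Put f2 (36 GB) in disk 1; 75 GB remain.
Put f3 (15 GB) in disk 1; 60 GB remain.
Put f4 (68 GB) in disk 2; 60 GB remain.
Put f5 (28 GB) in disk 2; 32 GB remain.
Put f6 (82 GB) in disk 3; 46 GB remain.
Put f7 (15 GB) in disk 3; 31 GB remain.
Put f8 (10 GB) in disk 3; 21 GB remain.
Put f9 (22 GB) in disk 4; 106 GB remain.
Put f10 (11 GB) in disk 4; 95 GB remain.
Put f11 (21 GB) in disk 4; 74 GB remain.
Put f12 (67 GB) in disk 4; 7 GB remain.
Put f13 (74 GB) in disk 5; 54 GB remain.
Put f14 (83 GB) in disk 6; 45 GB remain.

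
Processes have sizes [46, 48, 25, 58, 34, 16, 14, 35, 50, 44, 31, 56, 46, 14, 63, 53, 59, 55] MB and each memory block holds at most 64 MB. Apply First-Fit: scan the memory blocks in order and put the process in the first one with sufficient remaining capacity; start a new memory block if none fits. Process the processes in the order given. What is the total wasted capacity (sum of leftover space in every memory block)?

memory block 1: place 46 MB, 18 MB left
memory block 2: place 48 MB, 16 MB left
memory block 3: place 25 MB, 39 MB left
memory block 4: place 58 MB, 6 MB left
memory block 3: place 34 MB, 5 MB left
memory block 1: place 16 MB, 2 MB left
memory block 2: place 14 MB, 2 MB left
memory block 5: place 35 MB, 29 MB left
memory block 6: place 50 MB, 14 MB left
memory block 7: place 44 MB, 20 MB left
memory block 8: place 31 MB, 33 MB left
memory block 9: place 56 MB, 8 MB left
memory block 10: place 46 MB, 18 MB left
memory block 5: place 14 MB, 15 MB left
memory block 11: place 63 MB, 1 MB left
memory block 12: place 53 MB, 11 MB left
memory block 13: place 59 MB, 5 MB left
memory block 14: place 55 MB, 9 MB left
14 memory blocks × 64 MB = 896 MB; used 747 MB; unused 149 MB.

149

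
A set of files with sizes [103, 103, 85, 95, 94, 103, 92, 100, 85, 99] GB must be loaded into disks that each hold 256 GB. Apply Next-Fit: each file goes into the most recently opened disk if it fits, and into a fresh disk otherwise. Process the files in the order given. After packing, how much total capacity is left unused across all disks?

321

103 GB → disk 1 (remaining 153 GB)
103 GB → disk 1 (remaining 50 GB)
85 GB → disk 2 (remaining 171 GB)
95 GB → disk 2 (remaining 76 GB)
94 GB → disk 3 (remaining 162 GB)
103 GB → disk 3 (remaining 59 GB)
92 GB → disk 4 (remaining 164 GB)
100 GB → disk 4 (remaining 64 GB)
85 GB → disk 5 (remaining 171 GB)
99 GB → disk 5 (remaining 72 GB)
5 disks × 256 GB = 1280 GB; used 959 GB; unused 321 GB.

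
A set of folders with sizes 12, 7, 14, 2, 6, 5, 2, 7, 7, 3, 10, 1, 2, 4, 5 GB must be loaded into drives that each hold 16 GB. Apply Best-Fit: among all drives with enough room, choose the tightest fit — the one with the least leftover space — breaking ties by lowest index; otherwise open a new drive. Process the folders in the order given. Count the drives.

drive 1: place 12 GB, 4 GB left
drive 2: place 7 GB, 9 GB left
drive 3: place 14 GB, 2 GB left
drive 3: place 2 GB, 0 GB left
drive 2: place 6 GB, 3 GB left
drive 4: place 5 GB, 11 GB left
drive 2: place 2 GB, 1 GB left
drive 4: place 7 GB, 4 GB left
drive 5: place 7 GB, 9 GB left
drive 1: place 3 GB, 1 GB left
drive 6: place 10 GB, 6 GB left
drive 1: place 1 GB, 0 GB left
drive 4: place 2 GB, 2 GB left
drive 6: place 4 GB, 2 GB left
drive 5: place 5 GB, 4 GB left
Final drives: [12,3,1] [7,6,2] [14,2] [5,7,2] [7,5] [10,4].

6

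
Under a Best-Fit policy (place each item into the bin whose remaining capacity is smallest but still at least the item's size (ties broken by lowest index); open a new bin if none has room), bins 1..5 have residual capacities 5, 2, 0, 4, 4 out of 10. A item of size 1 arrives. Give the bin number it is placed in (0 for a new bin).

Bins with room: bin 1 (5), bin 2 (2), bin 4 (4), bin 5 (4).
Tightest fit is bin 2 with 2 free.

2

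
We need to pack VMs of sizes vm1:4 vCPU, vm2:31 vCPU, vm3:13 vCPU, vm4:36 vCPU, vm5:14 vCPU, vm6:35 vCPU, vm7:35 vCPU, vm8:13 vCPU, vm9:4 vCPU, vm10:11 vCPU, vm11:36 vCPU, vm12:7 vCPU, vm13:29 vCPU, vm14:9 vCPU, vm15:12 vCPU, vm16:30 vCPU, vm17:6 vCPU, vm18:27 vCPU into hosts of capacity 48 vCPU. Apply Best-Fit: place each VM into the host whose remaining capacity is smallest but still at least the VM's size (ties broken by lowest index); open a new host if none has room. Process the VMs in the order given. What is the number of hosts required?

8

vm1 (4 vCPU) → host 1 (remaining 44 vCPU)
vm2 (31 vCPU) → host 1 (remaining 13 vCPU)
vm3 (13 vCPU) → host 1 (remaining 0 vCPU)
vm4 (36 vCPU) → host 2 (remaining 12 vCPU)
vm5 (14 vCPU) → host 3 (remaining 34 vCPU)
vm6 (35 vCPU) → host 4 (remaining 13 vCPU)
vm7 (35 vCPU) → host 5 (remaining 13 vCPU)
vm8 (13 vCPU) → host 4 (remaining 0 vCPU)
vm9 (4 vCPU) → host 2 (remaining 8 vCPU)
vm10 (11 vCPU) → host 5 (remaining 2 vCPU)
vm11 (36 vCPU) → host 6 (remaining 12 vCPU)
vm12 (7 vCPU) → host 2 (remaining 1 vCPU)
vm13 (29 vCPU) → host 3 (remaining 5 vCPU)
vm14 (9 vCPU) → host 6 (remaining 3 vCPU)
vm15 (12 vCPU) → host 7 (remaining 36 vCPU)
vm16 (30 vCPU) → host 7 (remaining 6 vCPU)
vm17 (6 vCPU) → host 7 (remaining 0 vCPU)
vm18 (27 vCPU) → host 8 (remaining 21 vCPU)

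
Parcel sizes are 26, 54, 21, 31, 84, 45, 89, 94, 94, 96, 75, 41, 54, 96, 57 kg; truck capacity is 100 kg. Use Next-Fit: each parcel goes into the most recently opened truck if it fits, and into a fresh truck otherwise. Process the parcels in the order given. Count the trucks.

truck 1: place 26 kg, 74 kg left
truck 1: place 54 kg, 20 kg left
truck 2: place 21 kg, 79 kg left
truck 2: place 31 kg, 48 kg left
truck 3: place 84 kg, 16 kg left
truck 4: place 45 kg, 55 kg left
truck 5: place 89 kg, 11 kg left
truck 6: place 94 kg, 6 kg left
truck 7: place 94 kg, 6 kg left
truck 8: place 96 kg, 4 kg left
truck 9: place 75 kg, 25 kg left
truck 10: place 41 kg, 59 kg left
truck 10: place 54 kg, 5 kg left
truck 11: place 96 kg, 4 kg left
truck 12: place 57 kg, 43 kg left
Final trucks: [26,54] [21,31] [84] [45] [89] [94] [94] [96] [75] [41,54] [96] [57].

12 trucks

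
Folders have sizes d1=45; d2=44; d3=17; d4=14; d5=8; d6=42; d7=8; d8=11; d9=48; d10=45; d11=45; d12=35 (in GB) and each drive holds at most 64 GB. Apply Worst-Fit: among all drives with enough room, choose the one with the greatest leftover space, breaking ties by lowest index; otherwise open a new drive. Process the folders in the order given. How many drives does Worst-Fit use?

d1 (45 GB) → drive 1 (remaining 19 GB)
d2 (44 GB) → drive 2 (remaining 20 GB)
d3 (17 GB) → drive 2 (remaining 3 GB)
d4 (14 GB) → drive 1 (remaining 5 GB)
d5 (8 GB) → drive 3 (remaining 56 GB)
d6 (42 GB) → drive 3 (remaining 14 GB)
d7 (8 GB) → drive 3 (remaining 6 GB)
d8 (11 GB) → drive 4 (remaining 53 GB)
d9 (48 GB) → drive 4 (remaining 5 GB)
d10 (45 GB) → drive 5 (remaining 19 GB)
d11 (45 GB) → drive 6 (remaining 19 GB)
d12 (35 GB) → drive 7 (remaining 29 GB)

7 drives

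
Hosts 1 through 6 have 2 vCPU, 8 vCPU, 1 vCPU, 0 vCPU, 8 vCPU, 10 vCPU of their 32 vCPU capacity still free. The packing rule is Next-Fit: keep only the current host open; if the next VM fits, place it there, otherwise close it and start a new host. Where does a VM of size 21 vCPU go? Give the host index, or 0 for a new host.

Next-Fit only looks at host 6, which has 10 vCPU free.
21 vCPU does not fit, so a new host is opened.

0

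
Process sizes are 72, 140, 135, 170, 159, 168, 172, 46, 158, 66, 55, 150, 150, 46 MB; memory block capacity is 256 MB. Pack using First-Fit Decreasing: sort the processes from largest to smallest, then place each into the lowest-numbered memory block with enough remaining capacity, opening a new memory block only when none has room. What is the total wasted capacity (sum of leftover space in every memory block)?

Sorted descending: 172, 170, 168, 159, 158, 150, 150, 140, 135, 72, 66, 55, 46, 46.
172 MB → memory block 1 (remaining 84 MB)
170 MB → memory block 2 (remaining 86 MB)
168 MB → memory block 3 (remaining 88 MB)
159 MB → memory block 4 (remaining 97 MB)
158 MB → memory block 5 (remaining 98 MB)
150 MB → memory block 6 (remaining 106 MB)
150 MB → memory block 7 (remaining 106 MB)
140 MB → memory block 8 (remaining 116 MB)
135 MB → memory block 9 (remaining 121 MB)
72 MB → memory block 1 (remaining 12 MB)
66 MB → memory block 2 (remaining 20 MB)
55 MB → memory block 3 (remaining 33 MB)
46 MB → memory block 4 (remaining 51 MB)
46 MB → memory block 4 (remaining 5 MB)
9 memory blocks × 256 MB = 2304 MB; used 1687 MB; unused 617 MB.

617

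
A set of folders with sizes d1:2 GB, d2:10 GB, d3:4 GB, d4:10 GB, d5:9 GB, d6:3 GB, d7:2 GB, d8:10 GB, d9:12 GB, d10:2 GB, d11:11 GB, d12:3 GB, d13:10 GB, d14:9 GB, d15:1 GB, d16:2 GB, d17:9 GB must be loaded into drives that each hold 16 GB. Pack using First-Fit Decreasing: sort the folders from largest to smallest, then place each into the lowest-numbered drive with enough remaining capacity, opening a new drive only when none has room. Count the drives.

9 drives

Sorted descending: 12, 11, 10, 10, 10, 10, 9, 9, 9, 4, 3, 3, 2, 2, 2, 2, 1.
drive 1: place 12 GB, 4 GB left
drive 2: place 11 GB, 5 GB left
drive 3: place 10 GB, 6 GB left
drive 4: place 10 GB, 6 GB left
drive 5: place 10 GB, 6 GB left
drive 6: place 10 GB, 6 GB left
drive 7: place 9 GB, 7 GB left
drive 8: place 9 GB, 7 GB left
drive 9: place 9 GB, 7 GB left
drive 1: place 4 GB, 0 GB left
drive 2: place 3 GB, 2 GB left
drive 3: place 3 GB, 3 GB left
drive 2: place 2 GB, 0 GB left
drive 3: place 2 GB, 1 GB left
drive 4: place 2 GB, 4 GB left
drive 4: place 2 GB, 2 GB left
drive 3: place 1 GB, 0 GB left
Final drives: [12,4] [11,3,2] [10,3,2,1] [10,2,2] [10] [10] [9] [9] [9].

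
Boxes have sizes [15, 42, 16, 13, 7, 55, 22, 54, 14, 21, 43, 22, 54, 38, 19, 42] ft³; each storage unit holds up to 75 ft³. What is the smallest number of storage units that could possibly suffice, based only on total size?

Total size = 15 + 42 + 16 + 13 + 7 + 55 + 22 + 54 + 14 + 21 + 43 + 22 + 54 + 38 + 19 + 42 = 477 ft³.
⌈477 / 75⌉ = 7.

7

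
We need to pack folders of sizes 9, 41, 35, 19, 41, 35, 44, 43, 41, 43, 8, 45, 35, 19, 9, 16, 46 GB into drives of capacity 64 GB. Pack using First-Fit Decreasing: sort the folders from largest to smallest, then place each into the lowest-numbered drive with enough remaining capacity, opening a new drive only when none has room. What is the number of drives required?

Sorted descending: 46, 45, 44, 43, 43, 41, 41, 41, 35, 35, 35, 19, 19, 16, 9, 9, 8.
drive 1: place 46 GB, 18 GB left
drive 2: place 45 GB, 19 GB left
drive 3: place 44 GB, 20 GB left
drive 4: place 43 GB, 21 GB left
drive 5: place 43 GB, 21 GB left
drive 6: place 41 GB, 23 GB left
drive 7: place 41 GB, 23 GB left
drive 8: place 41 GB, 23 GB left
drive 9: place 35 GB, 29 GB left
drive 10: place 35 GB, 29 GB left
drive 11: place 35 GB, 29 GB left
drive 2: place 19 GB, 0 GB left
drive 3: place 19 GB, 1 GB left
drive 1: place 16 GB, 2 GB left
drive 4: place 9 GB, 12 GB left
drive 4: place 9 GB, 3 GB left
drive 5: place 8 GB, 13 GB left
Final drives: [46,16] [45,19] [44,19] [43,9,9] [43,8] [41] [41] [41] [35] [35] [35].

11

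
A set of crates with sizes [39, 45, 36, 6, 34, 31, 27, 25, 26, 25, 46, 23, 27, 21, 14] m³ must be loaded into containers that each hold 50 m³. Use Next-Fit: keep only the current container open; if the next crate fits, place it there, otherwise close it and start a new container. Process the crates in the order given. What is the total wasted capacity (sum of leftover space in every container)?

container 1: place 39 m³, 11 m³ left
container 2: place 45 m³, 5 m³ left
container 3: place 36 m³, 14 m³ left
container 3: place 6 m³, 8 m³ left
container 4: place 34 m³, 16 m³ left
container 5: place 31 m³, 19 m³ left
container 6: place 27 m³, 23 m³ left
container 7: place 25 m³, 25 m³ left
container 8: place 26 m³, 24 m³ left
container 9: place 25 m³, 25 m³ left
container 10: place 46 m³, 4 m³ left
container 11: place 23 m³, 27 m³ left
container 11: place 27 m³, 0 m³ left
container 12: place 21 m³, 29 m³ left
container 12: place 14 m³, 15 m³ left
12 containers × 50 m³ = 600 m³; used 425 m³; unused 175 m³.

175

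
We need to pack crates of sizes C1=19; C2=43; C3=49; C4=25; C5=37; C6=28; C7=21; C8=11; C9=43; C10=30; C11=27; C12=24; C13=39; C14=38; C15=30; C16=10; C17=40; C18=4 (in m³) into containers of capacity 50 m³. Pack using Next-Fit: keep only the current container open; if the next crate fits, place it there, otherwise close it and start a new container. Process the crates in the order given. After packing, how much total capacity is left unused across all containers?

container 1: place C1 (19 m³), 31 m³ left
container 2: place C2 (43 m³), 7 m³ left
container 3: place C3 (49 m³), 1 m³ left
container 4: place C4 (25 m³), 25 m³ left
container 5: place C5 (37 m³), 13 m³ left
container 6: place C6 (28 m³), 22 m³ left
container 6: place C7 (21 m³), 1 m³ left
container 7: place C8 (11 m³), 39 m³ left
container 8: place C9 (43 m³), 7 m³ left
container 9: place C10 (30 m³), 20 m³ left
container 10: place C11 (27 m³), 23 m³ left
container 11: place C12 (24 m³), 26 m³ left
container 12: place C13 (39 m³), 11 m³ left
container 13: place C14 (38 m³), 12 m³ left
container 14: place C15 (30 m³), 20 m³ left
container 14: place C16 (10 m³), 10 m³ left
container 15: place C17 (40 m³), 10 m³ left
container 15: place C18 (4 m³), 6 m³ left
15 containers × 50 m³ = 750 m³; used 518 m³; unused 232 m³.

232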